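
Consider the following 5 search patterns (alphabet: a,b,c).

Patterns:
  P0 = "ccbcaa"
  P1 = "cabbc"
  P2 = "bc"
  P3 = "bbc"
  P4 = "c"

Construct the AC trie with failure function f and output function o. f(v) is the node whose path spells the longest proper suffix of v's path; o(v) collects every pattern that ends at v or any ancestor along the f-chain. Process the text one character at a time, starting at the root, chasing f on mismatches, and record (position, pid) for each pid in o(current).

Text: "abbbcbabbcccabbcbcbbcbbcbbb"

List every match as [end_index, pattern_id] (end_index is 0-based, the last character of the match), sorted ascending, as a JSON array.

Build automaton:
Trie (insert patterns):
  n0 'ε': b→11 c→1
  n1 'c': a→7 c→2  ←P4
  n2 'cc': b→3
  n3 'ccb': c→4
  n4 'ccbc': a→5
  n5 'ccbca': a→6
  n6 'ccbcaa': ·  ←P0
  n7 'ca': b→8
  n8 'cab': b→9
  n9 'cabb': c→10
  n10 'cabbc': ·  ←P1
  n11 'b': b→13 c→12
  n12 'bc': ·  ←P2
  n13 'bb': c→14
  n14 'bbc': ·  ←P3

Failure links (BFS by depth):
  fail(1) 'c': from fail(0)=0 chase 'c': 0 ⇒ 0;  out={4}∪out(0)={4}
  fail(11) 'b': from fail(0)=0 chase 'b': 0 ⇒ 0;  out=∅∪out(0)=∅
  fail(2) 'cc': from fail(1)=0 chase 'c': 0 ⇒ 1;  out=∅∪out(1)={4}
  fail(7) 'ca': from fail(1)=0 chase 'a': 0 ⇒ 0;  out=∅∪out(0)=∅
  fail(12) 'bc': from fail(11)=0 chase 'c': 0 ⇒ 1;  out={2}∪out(1)={2,4}
  fail(13) 'bb': from fail(11)=0 chase 'b': 0 ⇒ 11;  out=∅∪out(11)=∅
  fail(3) 'ccb': from fail(2)=1 chase 'b': 1→0 ⇒ 11;  out=∅∪out(11)=∅
  fail(8) 'cab': from fail(7)=0 chase 'b': 0 ⇒ 11;  out=∅∪out(11)=∅
  fail(14) 'bbc': from fail(13)=11 chase 'c': 11 ⇒ 12;  out={3}∪out(12)={2,3,4}
  fail(4) 'ccbc': from fail(3)=11 chase 'c': 11 ⇒ 12;  out=∅∪out(12)={2,4}
  fail(9) 'cabb': from fail(8)=11 chase 'b': 11 ⇒ 13;  out=∅∪out(13)=∅
  fail(5) 'ccbca': from fail(4)=12 chase 'a': 12→1 ⇒ 7;  out=∅∪out(7)=∅
  fail(10) 'cabbc': from fail(9)=13 chase 'c': 13 ⇒ 14;  out={1}∪out(14)={1,2,3,4}
  fail(6) 'ccbcaa': from fail(5)=7 chase 'a': 7→0 ⇒ 0;  out={0}∪out(0)={0}

Run:
[0] read 'a'  n0⇒n0
[1] read 'b'  n0⇒n11
[2] read 'b'  n11⇒n13
[3] read 'b'  n13⇒n13 (fail-walked)
[4] read 'c'  n13⇒n14  → match P2@[3:4],P3@[2:4],P4@[4:4]
[5] read 'b'  n14⇒n11 (fail-walked)
[6] read 'a'  n11⇒n0 (fail-walked)
[7] read 'b'  n0⇒n11
[8] read 'b'  n11⇒n13
[9] read 'c'  n13⇒n14  → match P2@[8:9],P3@[7:9],P4@[9:9]
[10] read 'c'  n14⇒n2 (fail-walked)  → match P4@[10:10]
[11] read 'c'  n2⇒n2 (fail-walked)  → match P4@[11:11]
[12] read 'a'  n2⇒n7 (fail-walked)
[13] read 'b'  n7⇒n8
[14] read 'b'  n8⇒n9
[15] read 'c'  n9⇒n10  → match P1@[11:15],P2@[14:15],P3@[13:15],P4@[15:15]
[16] read 'b'  n10⇒n11 (fail-walked)
[17] read 'c'  n11⇒n12  → match P2@[16:17],P4@[17:17]
[18] read 'b'  n12⇒n11 (fail-walked)
[19] read 'b'  n11⇒n13
[20] read 'c'  n13⇒n14  → match P2@[19:20],P3@[18:20],P4@[20:20]
[21] read 'b'  n14⇒n11 (fail-walked)
[22] read 'b'  n11⇒n13
[23] read 'c'  n13⇒n14  → match P2@[22:23],P3@[21:23],P4@[23:23]
[24] read 'b'  n14⇒n11 (fail-walked)
[25] read 'b'  n11⇒n13
[26] read 'b'  n13⇒n13 (fail-walked)

Result: [[4,2],[4,3],[4,4],[9,2],[9,3],[9,4],[10,4],[11,4],[15,1],[15,2],[15,3],[15,4],[17,2],[17,4],[20,2],[20,3],[20,4],[23,2],[23,3],[23,4]]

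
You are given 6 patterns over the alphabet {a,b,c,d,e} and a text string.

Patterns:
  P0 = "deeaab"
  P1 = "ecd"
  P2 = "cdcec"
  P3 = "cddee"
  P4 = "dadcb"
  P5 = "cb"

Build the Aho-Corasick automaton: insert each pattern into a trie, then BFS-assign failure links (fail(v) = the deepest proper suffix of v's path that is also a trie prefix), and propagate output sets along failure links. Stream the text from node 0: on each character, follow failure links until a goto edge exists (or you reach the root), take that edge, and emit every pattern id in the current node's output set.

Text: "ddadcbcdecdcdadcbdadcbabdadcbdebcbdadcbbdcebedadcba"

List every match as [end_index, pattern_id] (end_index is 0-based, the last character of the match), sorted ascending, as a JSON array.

Build:
Trie (insert patterns):
  n0 'ε': c→10 d→1 e→7
  n1 'd': a→18 e→2
  n2 'de': e→3
  n3 'dee': a→4
  n4 'deea': a→5
  n5 'deeaa': b→6
  n6 'deeaab': ·  [P0 ends]
  n7 'e': c→8
  n8 'ec': d→9
  n9 'ecd': ·  [P1 ends]
  n10 'c': b→22 d→11
  n11 'cd': c→12 d→15
  n12 'cdc': e→13
  n13 'cdce': c→14
  n14 'cdcec': ·  [P2 ends]
  n15 'cdd': e→16
  n16 'cdde': e→17
  n17 'cddee': ·  [P3 ends]
  n18 'da': d→19
  n19 'dad': c→20
  n20 'dadc': b→21
  n21 'dadcb': ·  [P4 ends]
  n22 'cb': ·  [P5 ends]

BFS fail/out derivation:
  n1('d'): parent n0 fail=0; on 'd' 0 → fail=0;  out ∅∪∅=∅
  n7('e'): parent n0 fail=0; on 'e' 0 → fail=0;  out ∅∪∅=∅
  n10('c'): parent n0 fail=0; on 'c' 0 → fail=0;  out ∅∪∅=∅
  n2('de'): parent n1 fail=0; on 'e' 0 → fail=7;  out ∅∪∅=∅
  n8('ec'): parent n7 fail=0; on 'c' 0 → fail=10;  out ∅∪∅=∅
  n11('cd'): parent n10 fail=0; on 'd' 0 → fail=1;  out ∅∪∅=∅
  n18('da'): parent n1 fail=0; on 'a' 0 → fail=0;  out ∅∪∅=∅
  n22('cb'): parent n10 fail=0; on 'b' 0 → fail=0;  out {5}∪∅={5}
  n3('dee'): parent n2 fail=7; on 'e' 7→0 → fail=7;  out ∅∪∅=∅
  n9('ecd'): parent n8 fail=10; on 'd' 10 → fail=11;  out {1}∪∅={1}
  n12('cdc'): parent n11 fail=1; on 'c' 1→0 → fail=10;  out ∅∪∅=∅
  n15('cdd'): parent n11 fail=1; on 'd' 1→0 → fail=1;  out ∅∪∅=∅
  n19('dad'): parent n18 fail=0; on 'd' 0 → fail=1;  out ∅∪∅=∅
  n4('deea'): parent n3 fail=7; on 'a' 7→0 → fail=0;  out ∅∪∅=∅
  n13('cdce'): parent n12 fail=10; on 'e' 10→0 → fail=7;  out ∅∪∅=∅
  n16('cdde'): parent n15 fail=1; on 'e' 1 → fail=2;  out ∅∪∅=∅
  n20('dadc'): parent n19 fail=1; on 'c' 1→0 → fail=10;  out ∅∪∅=∅
  n5('deeaa'): parent n4 fail=0; on 'a' 0 → fail=0;  out ∅∪∅=∅
  n14('cdcec'): parent n13 fail=7; on 'c' 7 → fail=8;  out {2}∪∅={2}
  n17('cddee'): parent n16 fail=2; on 'e' 2 → fail=3;  out {3}∪∅={3}
  n21('dadcb'): parent n20 fail=10; on 'b' 10 → fail=22;  out {4}∪{5}={4,5}
  n6('deeaab'): parent n5 fail=0; on 'b' 0 → fail=0;  out {0}∪∅={0}

Text stream:
pos 0 'd': at 1
pos 1 'd': at 1 (via fail)
pos 2 'a': at 18
pos 3 'd': at 19
pos 4 'c': at 20
pos 5 'b': at 21  ** P4@[1:5],P5@[4:5]
pos 6 'c': at 10 (via fail)
pos 7 'd': at 11
pos 8 'e': at 2 (via fail)
pos 9 'c': at 8 (via fail)
pos 10 'd': at 9  ** P1@[8:10]
pos 11 'c': at 12 (via fail)
pos 12 'd': at 11 (via fail)
pos 13 'a': at 18 (via fail)
pos 14 'd': at 19
pos 15 'c': at 20
pos 16 'b': at 21  ** P4@[12:16],P5@[15:16]
pos 17 'd': at 1 (via fail)
pos 18 'a': at 18
pos 19 'd': at 19
pos 20 'c': at 20
pos 21 'b': at 21  ** P4@[17:21],P5@[20:21]
pos 22 'a': at 0 (via fail)
pos 23 'b': at 0
pos 24 'd': at 1
pos 25 'a': at 18
pos 26 'd': at 19
pos 27 'c': at 20
pos 28 'b': at 21  ** P4@[24:28],P5@[27:28]
pos 29 'd': at 1 (via fail)
pos 30 'e': at 2
pos 31 'b': at 0 (via fail)
pos 32 'c': at 10
pos 33 'b': at 22  ** P5@[32:33]
pos 34 'd': at 1 (via fail)
pos 35 'a': at 18
pos 36 'd': at 19
pos 37 'c': at 20
pos 38 'b': at 21  ** P4@[34:38],P5@[37:38]
pos 39 'b': at 0 (via fail)
pos 40 'd': at 1
pos 41 'c': at 10 (via fail)
pos 42 'e': at 7 (via fail)
pos 43 'b': at 0 (via fail)
pos 44 'e': at 7
pos 45 'd': at 1 (via fail)
pos 46 'a': at 18
pos 47 'd': at 19
pos 48 'c': at 20
pos 49 'b': at 21  ** P4@[45:49],P5@[48:49]
pos 50 'a': at 0 (via fail)

Matches: [[5,4],[5,5],[10,1],[16,4],[16,5],[21,4],[21,5],[28,4],[28,5],[33,5],[38,4],[38,5],[49,4],[49,5]]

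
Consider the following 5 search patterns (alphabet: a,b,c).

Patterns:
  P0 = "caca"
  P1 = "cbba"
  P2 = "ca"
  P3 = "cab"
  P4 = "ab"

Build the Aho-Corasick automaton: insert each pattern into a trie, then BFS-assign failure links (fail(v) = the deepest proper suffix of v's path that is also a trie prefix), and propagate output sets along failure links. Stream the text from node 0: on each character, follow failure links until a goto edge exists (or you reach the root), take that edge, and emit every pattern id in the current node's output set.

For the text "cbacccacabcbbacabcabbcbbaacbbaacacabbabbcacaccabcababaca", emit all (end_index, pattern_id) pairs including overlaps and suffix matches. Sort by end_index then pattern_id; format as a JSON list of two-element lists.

Construct AC machine:
Trie nodes:
  n0 'ε': a→9 c→1
  n1 'c': a→2 b→5
  n2 'ca': b→8 c→3  [P2 ends]
  n3 'cac': a→4
  n4 'caca': ·  [P0 ends]
  n5 'cb': b→6
  n6 'cbb': a→7
  n7 'cbba': ·  [P1 ends]
  n8 'cab': ·  [P3 ends]
  n9 'a': b→10
  n10 'ab': ·  [P4 ends]

BFS fail/out derivation:
  n1('c'): parent n0 fail=0; on 'c' 0 → fail=0;  out ∅∪∅=∅
  n9('a'): parent n0 fail=0; on 'a' 0 → fail=0;  out ∅∪∅=∅
  n2('ca'): parent n1 fail=0; on 'a' 0 → fail=9;  out {2}∪∅={2}
  n5('cb'): parent n1 fail=0; on 'b' 0 → fail=0;  out ∅∪∅=∅
  n10('ab'): parent n9 fail=0; on 'b' 0 → fail=0;  out {4}∪∅={4}
  n3('cac'): parent n2 fail=9; on 'c' 9→0 → fail=1;  out ∅∪∅=∅
  n6('cbb'): parent n5 fail=0; on 'b' 0 → fail=0;  out ∅∪∅=∅
  n8('cab'): parent n2 fail=9; on 'b' 9 → fail=10;  out {3}∪{4}={3,4}
  n4('caca'): parent n3 fail=1; on 'a' 1 → fail=2;  out {0}∪{2}={0,2}
  n7('cbba'): parent n6 fail=0; on 'a' 0 → fail=9;  out {1}∪∅={1}

Scan:
pos 0 'c': at 1
pos 1 'b': at 5
pos 2 'a': at 9 ·f
pos 3 'c': at 1 ·f
pos 4 'c': at 1 ·f
pos 5 'c': at 1 ·f
pos 6 'a': at 2  → match P2@[5:6]
pos 7 'c': at 3
pos 8 'a': at 4  → match P0@[5:8],P2@[7:8]
pos 9 'b': at 8 ·f  → match P3@[7:9],P4@[8:9]
pos 10 'c': at 1 ·f
pos 11 'b': at 5
pos 12 'b': at 6
pos 13 'a': at 7  → match P1@[10:13]
pos 14 'c': at 1 ·f
pos 15 'a': at 2  → match P2@[14:15]
pos 16 'b': at 8  → match P3@[14:16],P4@[15:16]
pos 17 'c': at 1 ·f
pos 18 'a': at 2  → match P2@[17:18]
pos 19 'b': at 8  → match P3@[17:19],P4@[18:19]
pos 20 'b': at 0 ·f
pos 21 'c': at 1
pos 22 'b': at 5
pos 23 'b': at 6
pos 24 'a': at 7  → match P1@[21:24]
pos 25 'a': at 9 ·f
pos 26 'c': at 1 ·f
pos 27 'b': at 5
pos 28 'b': at 6
pos 29 'a': at 7  → match P1@[26:29]
pos 30 'a': at 9 ·f
pos 31 'c': at 1 ·f
pos 32 'a': at 2  → match P2@[31:32]
pos 33 'c': at 3
pos 34 'a': at 4  → match P0@[31:34],P2@[33:34]
pos 35 'b': at 8 ·f  → match P3@[33:35],P4@[34:35]
pos 36 'b': at 0 ·f
pos 37 'a': at 9
pos 38 'b': at 10  → match P4@[37:38]
pos 39 'b': at 0 ·f
pos 40 'c': at 1
pos 41 'a': at 2  → match P2@[40:41]
pos 42 'c': at 3
pos 43 'a': at 4  → match P0@[40:43],P2@[42:43]
pos 44 'c': at 3 ·f
pos 45 'c': at 1 ·f
pos 46 'a': at 2  → match P2@[45:46]
pos 47 'b': at 8  → match P3@[45:47],P4@[46:47]
pos 48 'c': at 1 ·f
pos 49 'a': at 2  → match P2@[48:49]
pos 50 'b': at 8  → match P3@[48:50],P4@[49:50]
pos 51 'a': at 9 ·f
pos 52 'b': at 10  → match P4@[51:52]
pos 53 'a': at 9 ·f
pos 54 'c': at 1 ·f
pos 55 'a': at 2  → match P2@[54:55]

All matches (sorted): [[6,2],[8,0],[8,2],[9,3],[9,4],[13,1],[15,2],[16,3],[16,4],[18,2],[19,3],[19,4],[24,1],[29,1],[32,2],[34,0],[34,2],[35,3],[35,4],[38,4],[41,2],[43,0],[43,2],[46,2],[47,3],[47,4],[49,2],[50,3],[50,4],[52,4],[55,2]]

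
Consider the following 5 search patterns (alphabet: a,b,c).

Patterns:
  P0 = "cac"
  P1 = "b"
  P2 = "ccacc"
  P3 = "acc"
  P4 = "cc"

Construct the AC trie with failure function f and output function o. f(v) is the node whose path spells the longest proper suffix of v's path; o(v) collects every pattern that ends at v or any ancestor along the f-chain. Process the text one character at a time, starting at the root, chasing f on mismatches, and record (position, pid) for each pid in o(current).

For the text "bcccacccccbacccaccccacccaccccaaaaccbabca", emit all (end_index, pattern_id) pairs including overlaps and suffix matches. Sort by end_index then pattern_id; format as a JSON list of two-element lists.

Build automaton:
Trie (insert patterns):
  n0 'ε': a→9 b→4 c→1
  n1 'c': a→2 c→5
  n2 'ca': c→3
  n3 'cac': ·  ←P0
  n4 'b': ·  ←P1
  n5 'cc': a→6  ←P4
  n6 'cca': c→7
  n7 'ccac': c→8
  n8 'ccacc': ·  ←P2
  n9 'a': c→10
  n10 'ac': c→11
  n11 'acc': ·  ←P3

BFS fail/out derivation:
  fail(1) 'c': from fail(0)=0 chase 'c': 0 ⇒ 0;  out=∅∪out(0)=∅
  fail(4) 'b': from fail(0)=0 chase 'b': 0 ⇒ 0;  out={1}∪out(0)={1}
  fail(9) 'a': from fail(0)=0 chase 'a': 0 ⇒ 0;  out=∅∪out(0)=∅
  fail(2) 'ca': from fail(1)=0 chase 'a': 0 ⇒ 9;  out=∅∪out(9)=∅
  fail(5) 'cc': from fail(1)=0 chase 'c': 0 ⇒ 1;  out={4}∪out(1)={4}
  fail(10) 'ac': from fail(9)=0 chase 'c': 0 ⇒ 1;  out=∅∪out(1)=∅
  fail(3) 'cac': from fail(2)=9 chase 'c': 9 ⇒ 10;  out={0}∪out(10)={0}
  fail(6) 'cca': from fail(5)=1 chase 'a': 1 ⇒ 2;  out=∅∪out(2)=∅
  fail(11) 'acc': from fail(10)=1 chase 'c': 1 ⇒ 5;  out={3}∪out(5)={3,4}
  fail(7) 'ccac': from fail(6)=2 chase 'c': 2 ⇒ 3;  out=∅∪out(3)={0}
  fail(8) 'ccacc': from fail(7)=3 chase 'c': 3→10 ⇒ 11;  out={2}∪out(11)={2,3,4}

Text stream:
[0] read 'b'  n0⇒n4  emit P1@[0:0]
[1] read 'c'  n4⇒n1 (via fail)
[2] read 'c'  n1⇒n5  emit P4@[1:2]
[3] read 'c'  n5⇒n5 (via fail)  emit P4@[2:3]
[4] read 'a'  n5⇒n6
[5] read 'c'  n6⇒n7  emit P0@[3:5]
[6] read 'c'  n7⇒n8  emit P2@[2:6],P3@[4:6],P4@[5:6]
[7] read 'c'  n8⇒n5 (via fail)  emit P4@[6:7]
[8] read 'c'  n5⇒n5 (via fail)  emit P4@[7:8]
[9] read 'c'  n5⇒n5 (via fail)  emit P4@[8:9]
[10] read 'b'  n5⇒n4 (via fail)  emit P1@[10:10]
[11] read 'a'  n4⇒n9 (via fail)
[12] read 'c'  n9⇒n10
[13] read 'c'  n10⇒n11  emit P3@[11:13],P4@[12:13]
[14] read 'c'  n11⇒n5 (via fail)  emit P4@[13:14]
[15] read 'a'  n5⇒n6
[16] read 'c'  n6⇒n7  emit P0@[14:16]
[17] read 'c'  n7⇒n8  emit P2@[13:17],P3@[15:17],P4@[16:17]
[18] read 'c'  n8⇒n5 (via fail)  emit P4@[17:18]
[19] read 'c'  n5⇒n5 (via fail)  emit P4@[18:19]
[20] read 'a'  n5⇒n6
[21] read 'c'  n6⇒n7  emit P0@[19:21]
[22] read 'c'  n7⇒n8  emit P2@[18:22],P3@[20:22],P4@[21:22]
[23] read 'c'  n8⇒n5 (via fail)  emit P4@[22:23]
[24] read 'a'  n5⇒n6
[25] read 'c'  n6⇒n7  emit P0@[23:25]
[26] read 'c'  n7⇒n8  emit P2@[22:26],P3@[24:26],P4@[25:26]
[27] read 'c'  n8⇒n5 (via fail)  emit P4@[26:27]
[28] read 'c'  n5⇒n5 (via fail)  emit P4@[27:28]
[29] read 'a'  n5⇒n6
[30] read 'a'  n6⇒n9 (via fail)
[31] read 'a'  n9⇒n9 (via fail)
[32] read 'a'  n9⇒n9 (via fail)
[33] read 'c'  n9⇒n10
[34] read 'c'  n10⇒n11  emit P3@[32:34],P4@[33:34]
[35] read 'b'  n11⇒n4 (via fail)  emit P1@[35:35]
[36] read 'a'  n4⇒n9 (via fail)
[37] read 'b'  n9⇒n4 (via fail)  emit P1@[37:37]
[38] read 'c'  n4⇒n1 (via fail)
[39] read 'a'  n1⇒n2

Result: [[0,1],[2,4],[3,4],[5,0],[6,2],[6,3],[6,4],[7,4],[8,4],[9,4],[10,1],[13,3],[13,4],[14,4],[16,0],[17,2],[17,3],[17,4],[18,4],[19,4],[21,0],[22,2],[22,3],[22,4],[23,4],[25,0],[26,2],[26,3],[26,4],[27,4],[28,4],[34,3],[34,4],[35,1],[37,1]]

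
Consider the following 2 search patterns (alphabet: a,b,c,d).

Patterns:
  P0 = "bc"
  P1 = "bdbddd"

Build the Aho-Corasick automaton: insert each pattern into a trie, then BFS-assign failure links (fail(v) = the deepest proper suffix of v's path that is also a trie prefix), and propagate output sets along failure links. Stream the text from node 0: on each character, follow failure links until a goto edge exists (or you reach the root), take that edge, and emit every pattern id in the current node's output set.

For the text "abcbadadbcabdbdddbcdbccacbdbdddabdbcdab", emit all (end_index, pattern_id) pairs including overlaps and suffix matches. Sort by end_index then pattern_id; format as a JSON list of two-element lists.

Build:
Trie nodes:
  0='ε' goto b→1
  1='b' goto c→2 d→3
  2='bc' goto ·  [P0 ends]
  3='bd' goto b→4
  4='bdb' goto d→5
  5='bdbd' goto d→6
  6='bdbdd' goto d→7
  7='bdbddd' goto ·  [P1 ends]

BFS fail/out derivation:
  fail(1) 'b': from fail(0)=0 chase 'b': 0 ⇒ 0;  out=∅∪out(0)=∅
  fail(2) 'bc': from fail(1)=0 chase 'c': 0 ⇒ 0;  out={0}∪out(0)={0}
  fail(3) 'bd': from fail(1)=0 chase 'd': 0 ⇒ 0;  out=∅∪out(0)=∅
  fail(4) 'bdb': from fail(3)=0 chase 'b': 0 ⇒ 1;  out=∅∪out(1)=∅
  fail(5) 'bdbd': from fail(4)=1 chase 'd': 1 ⇒ 3;  out=∅∪out(3)=∅
  fail(6) 'bdbdd': from fail(5)=3 chase 'd': 3→0 ⇒ 0;  out=∅∪out(0)=∅
  fail(7) 'bdbddd': from fail(6)=0 chase 'd': 0 ⇒ 0;  out={1}∪out(0)={1}

Scan:
pos 0 'a': at 0
pos 1 'b': at 1
pos 2 'c': at 2  ** P0@[1:2]
pos 3 'b': at 1 (via fail)
pos 4 'a': at 0 (via fail)
pos 5 'd': at 0
pos 6 'a': at 0
pos 7 'd': at 0
pos 8 'b': at 1
pos 9 'c': at 2  ** P0@[8:9]
pos 10 'a': at 0 (via fail)
pos 11 'b': at 1
pos 12 'd': at 3
pos 13 'b': at 4
pos 14 'd': at 5
pos 15 'd': at 6
pos 16 'd': at 7  ** P1@[11:16]
pos 17 'b': at 1 (via fail)
pos 18 'c': at 2  ** P0@[17:18]
pos 19 'd': at 0 (via fail)
pos 20 'b': at 1
pos 21 'c': at 2  ** P0@[20:21]
pos 22 'c': at 0 (via fail)
pos 23 'a': at 0
pos 24 'c': at 0
pos 25 'b': at 1
pos 26 'd': at 3
pos 27 'b': at 4
pos 28 'd': at 5
pos 29 'd': at 6
pos 30 'd': at 7  ** P1@[25:30]
pos 31 'a': at 0 (via fail)
pos 32 'b': at 1
pos 33 'd': at 3
pos 34 'b': at 4
pos 35 'c': at 2 (via fail)  ** P0@[34:35]
pos 36 'd': at 0 (via fail)
pos 37 'a': at 0
pos 38 'b': at 1

Matches: [[2,0],[9,0],[16,1],[18,0],[21,0],[30,1],[35,0]]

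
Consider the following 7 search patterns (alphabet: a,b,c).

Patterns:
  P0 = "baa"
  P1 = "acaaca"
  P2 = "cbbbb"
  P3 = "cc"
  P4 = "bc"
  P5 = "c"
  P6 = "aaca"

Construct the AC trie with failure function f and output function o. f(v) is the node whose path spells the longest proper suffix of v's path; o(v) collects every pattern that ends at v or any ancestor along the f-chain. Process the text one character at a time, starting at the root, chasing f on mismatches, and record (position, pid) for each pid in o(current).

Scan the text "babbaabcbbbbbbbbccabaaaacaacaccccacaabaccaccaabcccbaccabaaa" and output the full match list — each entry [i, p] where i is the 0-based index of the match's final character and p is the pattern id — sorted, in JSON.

Build:
Trie nodes:
  0='ε' goto a→4 b→1 c→10
  1='b' goto a→2 c→16
  2='ba' goto a→3
  3='baa' goto ·  ←P0
  4='a' goto a→17 c→5
  5='ac' goto a→6
  6='aca' goto a→7
  7='acaa' goto c→8
  8='acaac' goto a→9
  9='acaaca' goto ·  ←P1
  10='c' goto b→11 c→15  ←P5
  11='cb' goto b→12
  12='cbb' goto b→13
  13='cbbb' goto b→14
  14='cbbbb' goto ·  ←P2
  15='cc' goto ·  ←P3
  16='bc' goto ·  ←P4
  17='aa' goto c→18
  18='aac' goto a→19
  19='aaca' goto ·  ←P6

Failure links (BFS by depth):
  fail(1) 'b': from fail(0)=0 chase 'b': 0 ⇒ 0;  out=∅∪out(0)=∅
  fail(4) 'a': from fail(0)=0 chase 'a': 0 ⇒ 0;  out=∅∪out(0)=∅
  fail(10) 'c': from fail(0)=0 chase 'c': 0 ⇒ 0;  out={5}∪out(0)={5}
  fail(2) 'ba': from fail(1)=0 chase 'a': 0 ⇒ 4;  out=∅∪out(4)=∅
  fail(5) 'ac': from fail(4)=0 chase 'c': 0 ⇒ 10;  out=∅∪out(10)={5}
  fail(11) 'cb': from fail(10)=0 chase 'b': 0 ⇒ 1;  out=∅∪out(1)=∅
  fail(15) 'cc': from fail(10)=0 chase 'c': 0 ⇒ 10;  out={3}∪out(10)={3,5}
  fail(16) 'bc': from fail(1)=0 chase 'c': 0 ⇒ 10;  out={4}∪out(10)={4,5}
  fail(17) 'aa': from fail(4)=0 chase 'a': 0 ⇒ 4;  out=∅∪out(4)=∅
  fail(3) 'baa': from fail(2)=4 chase 'a': 4 ⇒ 17;  out={0}∪out(17)={0}
  fail(6) 'aca': from fail(5)=10 chase 'a': 10→0 ⇒ 4;  out=∅∪out(4)=∅
  fail(12) 'cbb': from fail(11)=1 chase 'b': 1→0 ⇒ 1;  out=∅∪out(1)=∅
  fail(18) 'aac': from fail(17)=4 chase 'c': 4 ⇒ 5;  out=∅∪out(5)={5}
  fail(7) 'acaa': from fail(6)=4 chase 'a': 4 ⇒ 17;  out=∅∪out(17)=∅
  fail(13) 'cbbb': from fail(12)=1 chase 'b': 1→0 ⇒ 1;  out=∅∪out(1)=∅
  fail(19) 'aaca': from fail(18)=5 chase 'a': 5 ⇒ 6;  out={6}∪out(6)={6}
  fail(8) 'acaac': from fail(7)=17 chase 'c': 17 ⇒ 18;  out=∅∪out(18)={5}
  fail(14) 'cbbbb': from fail(13)=1 chase 'b': 1→0 ⇒ 1;  out={2}∪out(1)={2}
  fail(9) 'acaaca': from fail(8)=18 chase 'a': 18 ⇒ 19;  out={1}∪out(19)={1,6}

Scan:
pos 0 'b': at 1
pos 1 'a': at 2
pos 2 'b': at 1 (fail-walked)
pos 3 'b': at 1 (fail-walked)
pos 4 'a': at 2
pos 5 'a': at 3  → match P0@[3:5]
pos 6 'b': at 1 (fail-walked)
pos 7 'c': at 16  → match P4@[6:7],P5@[7:7]
pos 8 'b': at 11 (fail-walked)
pos 9 'b': at 12
pos 10 'b': at 13
pos 11 'b': at 14  → match P2@[7:11]
pos 12 'b': at 1 (fail-walked)
pos 13 'b': at 1 (fail-walked)
pos 14 'b': at 1 (fail-walked)
pos 15 'b': at 1 (fail-walked)
pos 16 'c': at 16  → match P4@[15:16],P5@[16:16]
pos 17 'c': at 15 (fail-walked)  → match P3@[16:17],P5@[17:17]
pos 18 'a': at 4 (fail-walked)
pos 19 'b': at 1 (fail-walked)
pos 20 'a': at 2
pos 21 'a': at 3  → match P0@[19:21]
pos 22 'a': at 17 (fail-walked)
pos 23 'a': at 17 (fail-walked)
pos 24 'c': at 18  → match P5@[24:24]
pos 25 'a': at 19  → match P6@[22:25]
pos 26 'a': at 7 (fail-walked)
pos 27 'c': at 8  → match P5@[27:27]
pos 28 'a': at 9  → match P1@[23:28],P6@[25:28]
pos 29 'c': at 5 (fail-walked)  → match P5@[29:29]
pos 30 'c': at 15 (fail-walked)  → match P3@[29:30],P5@[30:30]
pos 31 'c': at 15 (fail-walked)  → match P3@[30:31],P5@[31:31]
pos 32 'c': at 15 (fail-walked)  → match P3@[31:32],P5@[32:32]
pos 33 'a': at 4 (fail-walked)
pos 34 'c': at 5  → match P5@[34:34]
pos 35 'a': at 6
pos 36 'a': at 7
pos 37 'b': at 1 (fail-walked)
pos 38 'a': at 2
pos 39 'c': at 5 (fail-walked)  → match P5@[39:39]
pos 40 'c': at 15 (fail-walked)  → match P3@[39:40],P5@[40:40]
pos 41 'a': at 4 (fail-walked)
pos 42 'c': at 5  → match P5@[42:42]
pos 43 'c': at 15 (fail-walked)  → match P3@[42:43],P5@[43:43]
pos 44 'a': at 4 (fail-walked)
pos 45 'a': at 17
pos 46 'b': at 1 (fail-walked)
pos 47 'c': at 16  → match P4@[46:47],P5@[47:47]
pos 48 'c': at 15 (fail-walked)  → match P3@[47:48],P5@[48:48]
pos 49 'c': at 15 (fail-walked)  → match P3@[48:49],P5@[49:49]
pos 50 'b': at 11 (fail-walked)
pos 51 'a': at 2 (fail-walked)
pos 52 'c': at 5 (fail-walked)  → match P5@[52:52]
pos 53 'c': at 15 (fail-walked)  → match P3@[52:53],P5@[53:53]
pos 54 'a': at 4 (fail-walked)
pos 55 'b': at 1 (fail-walked)
pos 56 'a': at 2
pos 57 'a': at 3  → match P0@[55:57]
pos 58 'a': at 17 (fail-walked)

All matches (sorted): [[5,0],[7,4],[7,5],[11,2],[16,4],[16,5],[17,3],[17,5],[21,0],[24,5],[25,6],[27,5],[28,1],[28,6],[29,5],[30,3],[30,5],[31,3],[31,5],[32,3],[32,5],[34,5],[39,5],[40,3],[40,5],[42,5],[43,3],[43,5],[47,4],[47,5],[48,3],[48,5],[49,3],[49,5],[52,5],[53,3],[53,5],[57,0]]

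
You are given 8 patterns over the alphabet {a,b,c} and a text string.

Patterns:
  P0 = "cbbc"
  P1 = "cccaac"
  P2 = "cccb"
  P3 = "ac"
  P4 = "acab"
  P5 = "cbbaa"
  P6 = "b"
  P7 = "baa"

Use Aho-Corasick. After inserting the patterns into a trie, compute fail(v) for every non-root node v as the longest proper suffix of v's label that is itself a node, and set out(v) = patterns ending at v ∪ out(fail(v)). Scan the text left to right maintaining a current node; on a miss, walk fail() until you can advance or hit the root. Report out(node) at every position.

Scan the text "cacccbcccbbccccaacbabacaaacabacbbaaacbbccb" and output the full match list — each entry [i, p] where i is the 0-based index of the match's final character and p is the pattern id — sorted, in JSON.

Build:
Trie (insert patterns):
  n0 'ε': a→11 b→17 c→1
  n1 'c': b→2 c→5
  n2 'cb': b→3
  n3 'cbb': a→15 c→4
  n4 'cbbc': ·  [P0 ends]
  n5 'cc': c→6
  n6 'ccc': a→7 b→10
  n7 'ccca': a→8
  n8 'cccaa': c→9
  n9 'cccaac': ·  [P1 ends]
  n10 'cccb': ·  [P2 ends]
  n11 'a': c→12
  n12 'ac': a→13  [P3 ends]
  n13 'aca': b→14
  n14 'acab': ·  [P4 ends]
  n15 'cbba': a→16
  n16 'cbbaa': ·  [P5 ends]
  n17 'b': a→18  [P6 ends]
  n18 'ba': a→19
  n19 'baa': ·  [P7 ends]

Failure links (BFS by depth):
  fail(1) 'c': from fail(0)=0 chase 'c': 0 ⇒ 0;  out=∅∪out(0)=∅
  fail(11) 'a': from fail(0)=0 chase 'a': 0 ⇒ 0;  out=∅∪out(0)=∅
  fail(17) 'b': from fail(0)=0 chase 'b': 0 ⇒ 0;  out={6}∪out(0)={6}
  fail(2) 'cb': from fail(1)=0 chase 'b': 0 ⇒ 17;  out=∅∪out(17)={6}
  fail(5) 'cc': from fail(1)=0 chase 'c': 0 ⇒ 1;  out=∅∪out(1)=∅
  fail(12) 'ac': from fail(11)=0 chase 'c': 0 ⇒ 1;  out={3}∪out(1)={3}
  fail(18) 'ba': from fail(17)=0 chase 'a': 0 ⇒ 11;  out=∅∪out(11)=∅
  fail(3) 'cbb': from fail(2)=17 chase 'b': 17→0 ⇒ 17;  out=∅∪out(17)={6}
  fail(6) 'ccc': from fail(5)=1 chase 'c': 1 ⇒ 5;  out=∅∪out(5)=∅
  fail(13) 'aca': from fail(12)=1 chase 'a': 1→0 ⇒ 11;  out=∅∪out(11)=∅
  fail(19) 'baa': from fail(18)=11 chase 'a': 11→0 ⇒ 11;  out={7}∪out(11)={7}
  fail(4) 'cbbc': from fail(3)=17 chase 'c': 17→0 ⇒ 1;  out={0}∪out(1)={0}
  fail(7) 'ccca': from fail(6)=5 chase 'a': 5→1→0 ⇒ 11;  out=∅∪out(11)=∅
  fail(10) 'cccb': from fail(6)=5 chase 'b': 5→1 ⇒ 2;  out={2}∪out(2)={2,6}
  fail(14) 'acab': from fail(13)=11 chase 'b': 11→0 ⇒ 17;  out={4}∪out(17)={4,6}
  fail(15) 'cbba': from fail(3)=17 chase 'a': 17 ⇒ 18;  out=∅∪out(18)=∅
  fail(8) 'cccaa': from fail(7)=11 chase 'a': 11→0 ⇒ 11;  out=∅∪out(11)=∅
  fail(16) 'cbbaa': from fail(15)=18 chase 'a': 18 ⇒ 19;  out={5}∪out(19)={5,7}
  fail(9) 'cccaac': from fail(8)=11 chase 'c': 11 ⇒ 12;  out={1}∪out(12)={1,3}

Scan:
[0] read 'c'  n0⇒n1
[1] read 'a'  n1⇒n11 (fail-walked)
[2] read 'c'  n11⇒n12  ** P3@[1:2]
[3] read 'c'  n12⇒n5 (fail-walked)
[4] read 'c'  n5⇒n6
[5] read 'b'  n6⇒n10  ** P2@[2:5],P6@[5:5]
[6] read 'c'  n10⇒n1 (fail-walked)
[7] read 'c'  n1⇒n5
[8] read 'c'  n5⇒n6
[9] read 'b'  n6⇒n10  ** P2@[6:9],P6@[9:9]
[10] read 'b'  n10⇒n3 (fail-walked)  ** P6@[10:10]
[11] read 'c'  n3⇒n4  ** P0@[8:11]
[12] read 'c'  n4⇒n5 (fail-walked)
[13] read 'c'  n5⇒n6
[14] read 'c'  n6⇒n6 (fail-walked)
[15] read 'a'  n6⇒n7
[16] read 'a'  n7⇒n8
[17] read 'c'  n8⇒n9  ** P1@[12:17],P3@[16:17]
[18] read 'b'  n9⇒n2 (fail-walked)  ** P6@[18:18]
[19] read 'a'  n2⇒n18 (fail-walked)
[20] read 'b'  n18⇒n17 (fail-walked)  ** P6@[20:20]
[21] read 'a'  n17⇒n18
[22] read 'c'  n18⇒n12 (fail-walked)  ** P3@[21:22]
[23] read 'a'  n12⇒n13
[24] read 'a'  n13⇒n11 (fail-walked)
[25] read 'a'  n11⇒n11 (fail-walked)
[26] read 'c'  n11⇒n12  ** P3@[25:26]
[27] read 'a'  n12⇒n13
[28] read 'b'  n13⇒n14  ** P4@[25:28],P6@[28:28]
[29] read 'a'  n14⇒n18 (fail-walked)
[30] read 'c'  n18⇒n12 (fail-walked)  ** P3@[29:30]
[31] read 'b'  n12⇒n2 (fail-walked)  ** P6@[31:31]
[32] read 'b'  n2⇒n3  ** P6@[32:32]
[33] read 'a'  n3⇒n15
[34] read 'a'  n15⇒n16  ** P5@[30:34],P7@[32:34]
[35] read 'a'  n16⇒n11 (fail-walked)
[36] read 'c'  n11⇒n12  ** P3@[35:36]
[37] read 'b'  n12⇒n2 (fail-walked)  ** P6@[37:37]
[38] read 'b'  n2⇒n3  ** P6@[38:38]
[39] read 'c'  n3⇒n4  ** P0@[36:39]
[40] read 'c'  n4⇒n5 (fail-walked)
[41] read 'b'  n5⇒n2 (fail-walked)  ** P6@[41:41]

Result: [[2,3],[5,2],[5,6],[9,2],[9,6],[10,6],[11,0],[17,1],[17,3],[18,6],[20,6],[22,3],[26,3],[28,4],[28,6],[30,3],[31,6],[32,6],[34,5],[34,7],[36,3],[37,6],[38,6],[39,0],[41,6]]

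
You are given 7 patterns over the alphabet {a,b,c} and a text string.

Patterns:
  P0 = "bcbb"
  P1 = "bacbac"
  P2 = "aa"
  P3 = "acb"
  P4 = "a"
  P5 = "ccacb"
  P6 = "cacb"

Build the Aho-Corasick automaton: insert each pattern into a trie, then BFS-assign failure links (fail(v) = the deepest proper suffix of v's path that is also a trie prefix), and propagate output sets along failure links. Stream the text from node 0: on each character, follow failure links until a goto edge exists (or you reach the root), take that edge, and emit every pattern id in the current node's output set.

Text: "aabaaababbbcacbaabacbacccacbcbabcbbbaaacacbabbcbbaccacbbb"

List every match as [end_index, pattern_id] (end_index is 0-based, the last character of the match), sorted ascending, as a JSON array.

Build:
Trie nodes:
  n0 'ε': a→10 b→1 c→14
  n1 'b': a→5 c→2
  n2 'bc': b→3
  n3 'bcb': b→4
  n4 'bcbb': ·  [P0 ends]
  n5 'ba': c→6
  n6 'bac': b→7
  n7 'bacb': a→8
  n8 'bacba': c→9
  n9 'bacbac': ·  [P1 ends]
  n10 'a': a→11 c→12  [P4 ends]
  n11 'aa': ·  [P2 ends]
  n12 'ac': b→13
  n13 'acb': ·  [P3 ends]
  n14 'c': a→19 c→15
  n15 'cc': a→16
  n16 'cca': c→17
  n17 'ccac': b→18
  n18 'ccacb': ·  [P5 ends]
  n19 'ca': c→20
  n20 'cac': b→21
  n21 'cacb': ·  [P6 ends]

Failure links (BFS by depth):
  n1('b'): parent n0 fail=0; on 'b' 0 → fail=0;  out ∅∪∅=∅
  n10('a'): parent n0 fail=0; on 'a' 0 → fail=0;  out {4}∪∅={4}
  n14('c'): parent n0 fail=0; on 'c' 0 → fail=0;  out ∅∪∅=∅
  n2('bc'): parent n1 fail=0; on 'c' 0 → fail=14;  out ∅∪∅=∅
  n5('ba'): parent n1 fail=0; on 'a' 0 → fail=10;  out ∅∪{4}={4}
  n11('aa'): parent n10 fail=0; on 'a' 0 → fail=10;  out {2}∪{4}={2,4}
  n12('ac'): parent n10 fail=0; on 'c' 0 → fail=14;  out ∅∪∅=∅
  n15('cc'): parent n14 fail=0; on 'c' 0 → fail=14;  out ∅∪∅=∅
  n19('ca'): parent n14 fail=0; on 'a' 0 → fail=10;  out ∅∪{4}={4}
  n3('bcb'): parent n2 fail=14; on 'b' 14→0 → fail=1;  out ∅∪∅=∅
  n6('bac'): parent n5 fail=10; on 'c' 10 → fail=12;  out ∅∪∅=∅
  n13('acb'): parent n12 fail=14; on 'b' 14→0 → fail=1;  out {3}∪∅={3}
  n16('cca'): parent n15 fail=14; on 'a' 14 → fail=19;  out ∅∪{4}={4}
  n20('cac'): parent n19 fail=10; on 'c' 10 → fail=12;  out ∅∪∅=∅
  n4('bcbb'): parent n3 fail=1; on 'b' 1→0 → fail=1;  out {0}∪∅={0}
  n7('bacb'): parent n6 fail=12; on 'b' 12 → fail=13;  out ∅∪{3}={3}
  n17('ccac'): parent n16 fail=19; on 'c' 19 → fail=20;  out ∅∪∅=∅
  n21('cacb'): parent n20 fail=12; on 'b' 12 → fail=13;  out {6}∪{3}={3,6}
  n8('bacba'): parent n7 fail=13; on 'a' 13→1 → fail=5;  out ∅∪{4}={4}
  n18('ccacb'): parent n17 fail=20; on 'b' 20 → fail=21;  out {5}∪{3,6}={3,5,6}
  n9('bacbac'): parent n8 fail=5; on 'c' 5 → fail=6;  out {1}∪∅={1}

Run:
pos 0 'a': at 10  emit P4@[0:0]
pos 1 'a': at 11  emit P2@[0:1],P4@[1:1]
pos 2 'b': at 1 (fail-walked)
pos 3 'a': at 5  emit P4@[3:3]
pos 4 'a': at 11 (fail-walked)  emit P2@[3:4],P4@[4:4]
pos 5 'a': at 11 (fail-walked)  emit P2@[4:5],P4@[5:5]
pos 6 'b': at 1 (fail-walked)
pos 7 'a': at 5  emit P4@[7:7]
pos 8 'b': at 1 (fail-walked)
pos 9 'b': at 1 (fail-walked)
pos 10 'b': at 1 (fail-walked)
pos 11 'c': at 2
pos 12 'a': at 19 (fail-walked)  emit P4@[12:12]
pos 13 'c': at 20
pos 14 'b': at 21  emit P3@[12:14],P6@[11:14]
pos 15 'a': at 5 (fail-walked)  emit P4@[15:15]
pos 16 'a': at 11 (fail-walked)  emit P2@[15:16],P4@[16:16]
pos 17 'b': at 1 (fail-walked)
pos 18 'a': at 5  emit P4@[18:18]
pos 19 'c': at 6
pos 20 'b': at 7  emit P3@[18:20]
pos 21 'a': at 8  emit P4@[21:21]
pos 22 'c': at 9  emit P1@[17:22]
pos 23 'c': at 15 (fail-walked)
pos 24 'c': at 15 (fail-walked)
pos 25 'a': at 16  emit P4@[25:25]
pos 26 'c': at 17
pos 27 'b': at 18  emit P3@[25:27],P5@[23:27],P6@[24:27]
pos 28 'c': at 2 (fail-walked)
pos 29 'b': at 3
pos 30 'a': at 5 (fail-walked)  emit P4@[30:30]
pos 31 'b': at 1 (fail-walked)
pos 32 'c': at 2
pos 33 'b': at 3
pos 34 'b': at 4  emit P0@[31:34]
pos 35 'b': at 1 (fail-walked)
pos 36 'a': at 5  emit P4@[36:36]
pos 37 'a': at 11 (fail-walked)  emit P2@[36:37],P4@[37:37]
pos 38 'a': at 11 (fail-walked)  emit P2@[37:38],P4@[38:38]
pos 39 'c': at 12 (fail-walked)
pos 40 'a': at 19 (fail-walked)  emit P4@[40:40]
pos 41 'c': at 20
pos 42 'b': at 21  emit P3@[40:42],P6@[39:42]
pos 43 'a': at 5 (fail-walked)  emit P4@[43:43]
pos 44 'b': at 1 (fail-walked)
pos 45 'b': at 1 (fail-walked)
pos 46 'c': at 2
pos 47 'b': at 3
pos 48 'b': at 4  emit P0@[45:48]
pos 49 'a': at 5 (fail-walked)  emit P4@[49:49]
pos 50 'c': at 6
pos 51 'c': at 15 (fail-walked)
pos 52 'a': at 16  emit P4@[52:52]
pos 53 'c': at 17
pos 54 'b': at 18  emit P3@[52:54],P5@[50:54],P6@[51:54]
pos 55 'b': at 1 (fail-walked)
pos 56 'b': at 1 (fail-walked)

Matches: [[0,4],[1,2],[1,4],[3,4],[4,2],[4,4],[5,2],[5,4],[7,4],[12,4],[14,3],[14,6],[15,4],[16,2],[16,4],[18,4],[20,3],[21,4],[22,1],[25,4],[27,3],[27,5],[27,6],[30,4],[34,0],[36,4],[37,2],[37,4],[38,2],[38,4],[40,4],[42,3],[42,6],[43,4],[48,0],[49,4],[52,4],[54,3],[54,5],[54,6]]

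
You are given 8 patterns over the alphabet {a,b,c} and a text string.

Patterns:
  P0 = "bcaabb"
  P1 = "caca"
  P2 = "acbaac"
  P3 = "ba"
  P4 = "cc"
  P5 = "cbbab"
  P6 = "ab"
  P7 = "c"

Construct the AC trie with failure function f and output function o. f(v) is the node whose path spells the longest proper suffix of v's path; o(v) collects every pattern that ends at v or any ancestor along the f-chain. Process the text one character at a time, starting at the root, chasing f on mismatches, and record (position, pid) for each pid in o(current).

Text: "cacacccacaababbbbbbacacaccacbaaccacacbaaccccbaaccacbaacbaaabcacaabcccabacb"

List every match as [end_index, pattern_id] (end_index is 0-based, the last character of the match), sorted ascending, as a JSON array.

Build automaton:
Trie (insert patterns):
  0='ε' goto a→11 b→1 c→7
  1='b' goto a→17 c→2
  2='bc' goto a→3
  3='bca' goto a→4
  4='bcaa' goto b→5
  5='bcaab' goto b→6
  6='bcaabb' goto ·  ←P0
  7='c' goto a→8 b→19 c→18  ←P7
  8='ca' goto c→9
  9='cac' goto a→10
  10='caca' goto ·  ←P1
  11='a' goto b→23 c→12
  12='ac' goto b→13
  13='acb' goto a→14
  14='acba' goto a→15
  15='acbaa' goto c→16
  16='acbaac' goto ·  ←P2
  17='ba' goto ·  ←P3
  18='cc' goto ·  ←P4
  19='cb' goto b→20
  20='cbb' goto a→21
  21='cbba' goto b→22
  22='cbbab' goto ·  ←P5
  23='ab' goto ·  ←P6

Failure links (BFS by depth):
  fail(1) 'b': from fail(0)=0 chase 'b': 0 ⇒ 0;  out=∅∪out(0)=∅
  fail(7) 'c': from fail(0)=0 chase 'c': 0 ⇒ 0;  out={7}∪out(0)={7}
  fail(11) 'a': from fail(0)=0 chase 'a': 0 ⇒ 0;  out=∅∪out(0)=∅
  fail(2) 'bc': from fail(1)=0 chase 'c': 0 ⇒ 7;  out=∅∪out(7)={7}
  fail(8) 'ca': from fail(7)=0 chase 'a': 0 ⇒ 11;  out=∅∪out(11)=∅
  fail(12) 'ac': from fail(11)=0 chase 'c': 0 ⇒ 7;  out=∅∪out(7)={7}
  fail(17) 'ba': from fail(1)=0 chase 'a': 0 ⇒ 11;  out={3}∪out(11)={3}
  fail(18) 'cc': from fail(7)=0 chase 'c': 0 ⇒ 7;  out={4}∪out(7)={4,7}
  fail(19) 'cb': from fail(7)=0 chase 'b': 0 ⇒ 1;  out=∅∪out(1)=∅
  fail(23) 'ab': from fail(11)=0 chase 'b': 0 ⇒ 1;  out={6}∪out(1)={6}
  fail(3) 'bca': from fail(2)=7 chase 'a': 7 ⇒ 8;  out=∅∪out(8)=∅
  fail(9) 'cac': from fail(8)=11 chase 'c': 11 ⇒ 12;  out=∅∪out(12)={7}
  fail(13) 'acb': from fail(12)=7 chase 'b': 7 ⇒ 19;  out=∅∪out(19)=∅
  fail(20) 'cbb': from fail(19)=1 chase 'b': 1→0 ⇒ 1;  out=∅∪out(1)=∅
  fail(4) 'bcaa': from fail(3)=8 chase 'a': 8→11→0 ⇒ 11;  out=∅∪out(11)=∅
  fail(10) 'caca': from fail(9)=12 chase 'a': 12→7 ⇒ 8;  out={1}∪out(8)={1}
  fail(14) 'acba': from fail(13)=19 chase 'a': 19→1 ⇒ 17;  out=∅∪out(17)={3}
  fail(21) 'cbba': from fail(20)=1 chase 'a': 1 ⇒ 17;  out=∅∪out(17)={3}
  fail(5) 'bcaab': from fail(4)=11 chase 'b': 11 ⇒ 23;  out=∅∪out(23)={6}
  fail(15) 'acbaa': from fail(14)=17 chase 'a': 17→11→0 ⇒ 11;  out=∅∪out(11)=∅
  fail(22) 'cbbab': from fail(21)=17 chase 'b': 17→11 ⇒ 23;  out={5}∪out(23)={5,6}
  fail(6) 'bcaabb': from fail(5)=23 chase 'b': 23→1→0 ⇒ 1;  out={0}∪out(1)={0}
  fail(16) 'acbaac': from fail(15)=11 chase 'c': 11 ⇒ 12;  out={2}∪out(12)={2,7}

Scan:
pos 0 'c': at 7  → match P7@[0:0]
pos 1 'a': at 8
pos 2 'c': at 9  → match P7@[2:2]
pos 3 'a': at 10  → match P1@[0:3]
pos 4 'c': at 9 ·f  → match P7@[4:4]
pos 5 'c': at 18 ·f  → match P4@[4:5],P7@[5:5]
pos 6 'c': at 18 ·f  → match P4@[5:6],P7@[6:6]
pos 7 'a': at 8 ·f
pos 8 'c': at 9  → match P7@[8:8]
pos 9 'a': at 10  → match P1@[6:9]
pos 10 'a': at 11 ·f
pos 11 'b': at 23  → match P6@[10:11]
pos 12 'a': at 17 ·f  → match P3@[11:12]
pos 13 'b': at 23 ·f  → match P6@[12:13]
pos 14 'b': at 1 ·f
pos 15 'b': at 1 ·f
pos 16 'b': at 1 ·f
pos 17 'b': at 1 ·f
pos 18 'b': at 1 ·f
pos 19 'a': at 17  → match P3@[18:19]
pos 20 'c': at 12 ·f  → match P7@[20:20]
pos 21 'a': at 8 ·f
pos 22 'c': at 9  → match P7@[22:22]
pos 23 'a': at 10  → match P1@[20:23]
pos 24 'c': at 9 ·f  → match P7@[24:24]
pos 25 'c': at 18 ·f  → match P4@[24:25],P7@[25:25]
pos 26 'a': at 8 ·f
pos 27 'c': at 9  → match P7@[27:27]
pos 28 'b': at 13 ·f
pos 29 'a': at 14  → match P3@[28:29]
pos 30 'a': at 15
pos 31 'c': at 16  → match P2@[26:31],P7@[31:31]
pos 32 'c': at 18 ·f  → match P4@[31:32],P7@[32:32]
pos 33 'a': at 8 ·f
pos 34 'c': at 9  → match P7@[34:34]
pos 35 'a': at 10  → match P1@[32:35]
pos 36 'c': at 9 ·f  → match P7@[36:36]
pos 37 'b': at 13 ·f
pos 38 'a': at 14  → match P3@[37:38]
pos 39 'a': at 15
pos 40 'c': at 16  → match P2@[35:40],P7@[40:40]
pos 41 'c': at 18 ·f  → match P4@[40:41],P7@[41:41]
pos 42 'c': at 18 ·f  → match P4@[41:42],P7@[42:42]
pos 43 'c': at 18 ·f  → match P4@[42:43],P7@[43:43]
pos 44 'b': at 19 ·f
pos 45 'a': at 17 ·f  → match P3@[44:45]
pos 46 'a': at 11 ·f
pos 47 'c': at 12  → match P7@[47:47]
pos 48 'c': at 18 ·f  → match P4@[47:48],P7@[48:48]
pos 49 'a': at 8 ·f
pos 50 'c': at 9  → match P7@[50:50]
pos 51 'b': at 13 ·f
pos 52 'a': at 14  → match P3@[51:52]
pos 53 'a': at 15
pos 54 'c': at 16  → match P2@[49:54],P7@[54:54]
pos 55 'b': at 13 ·f
pos 56 'a': at 14  → match P3@[55:56]
pos 57 'a': at 15
pos 58 'a': at 11 ·f
pos 59 'b': at 23  → match P6@[58:59]
pos 60 'c': at 2 ·f  → match P7@[60:60]
pos 61 'a': at 3
pos 62 'c': at 9 ·f  → match P7@[62:62]
pos 63 'a': at 10  → match P1@[60:63]
pos 64 'a': at 11 ·f
pos 65 'b': at 23  → match P6@[64:65]
pos 66 'c': at 2 ·f  → match P7@[66:66]
pos 67 'c': at 18 ·f  → match P4@[66:67],P7@[67:67]
pos 68 'c': at 18 ·f  → match P4@[67:68],P7@[68:68]
pos 69 'a': at 8 ·f
pos 70 'b': at 23 ·f  → match P6@[69:70]
pos 71 'a': at 17 ·f  → match P3@[70:71]
pos 72 'c': at 12 ·f  → match P7@[72:72]
pos 73 'b': at 13

Matches: [[0,7],[2,7],[3,1],[4,7],[5,4],[5,7],[6,4],[6,7],[8,7],[9,1],[11,6],[12,3],[13,6],[19,3],[20,7],[22,7],[23,1],[24,7],[25,4],[25,7],[27,7],[29,3],[31,2],[31,7],[32,4],[32,7],[34,7],[35,1],[36,7],[38,3],[40,2],[40,7],[41,4],[41,7],[42,4],[42,7],[43,4],[43,7],[45,3],[47,7],[48,4],[48,7],[50,7],[52,3],[54,2],[54,7],[56,3],[59,6],[60,7],[62,7],[63,1],[65,6],[66,7],[67,4],[67,7],[68,4],[68,7],[70,6],[71,3],[72,7]]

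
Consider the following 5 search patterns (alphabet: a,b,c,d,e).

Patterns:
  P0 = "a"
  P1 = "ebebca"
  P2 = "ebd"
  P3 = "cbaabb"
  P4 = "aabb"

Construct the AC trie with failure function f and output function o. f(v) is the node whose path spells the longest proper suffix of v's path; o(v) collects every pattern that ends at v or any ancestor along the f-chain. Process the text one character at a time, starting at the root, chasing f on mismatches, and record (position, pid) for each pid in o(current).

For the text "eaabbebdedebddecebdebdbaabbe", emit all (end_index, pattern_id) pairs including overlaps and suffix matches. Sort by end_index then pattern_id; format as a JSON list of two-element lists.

Construct AC machine:
Trie (insert patterns):
  n0 'ε': a→1 c→9 e→2
  n1 'a': a→15  [P0 ends]
  n2 'e': b→3
  n3 'eb': d→8 e→4
  n4 'ebe': b→5
  n5 'ebeb': c→6
  n6 'ebebc': a→7
  n7 'ebebca': ·  [P1 ends]
  n8 'ebd': ·  [P2 ends]
  n9 'c': b→10
  n10 'cb': a→11
  n11 'cba': a→12
  n12 'cbaa': b→13
  n13 'cbaab': b→14
  n14 'cbaabb': ·  [P3 ends]
  n15 'aa': b→16
  n16 'aab': b→17
  n17 'aabb': ·  [P4 ends]

Failure links (BFS by depth):
  fail(1) 'a': from fail(0)=0 chase 'a': 0 ⇒ 0;  out={0}∪out(0)={0}
  fail(2) 'e': from fail(0)=0 chase 'e': 0 ⇒ 0;  out=∅∪out(0)=∅
  fail(9) 'c': from fail(0)=0 chase 'c': 0 ⇒ 0;  out=∅∪out(0)=∅
  fail(3) 'eb': from fail(2)=0 chase 'b': 0 ⇒ 0;  out=∅∪out(0)=∅
  fail(10) 'cb': from fail(9)=0 chase 'b': 0 ⇒ 0;  out=∅∪out(0)=∅
  fail(15) 'aa': from fail(1)=0 chase 'a': 0 ⇒ 1;  out=∅∪out(1)={0}
  fail(4) 'ebe': from fail(3)=0 chase 'e': 0 ⇒ 2;  out=∅∪out(2)=∅
  fail(8) 'ebd': from fail(3)=0 chase 'd': 0 ⇒ 0;  out={2}∪out(0)={2}
  fail(11) 'cba': from fail(10)=0 chase 'a': 0 ⇒ 1;  out=∅∪out(1)={0}
  fail(16) 'aab': from fail(15)=1 chase 'b': 1→0 ⇒ 0;  out=∅∪out(0)=∅
  fail(5) 'ebeb': from fail(4)=2 chase 'b': 2 ⇒ 3;  out=∅∪out(3)=∅
  fail(12) 'cbaa': from fail(11)=1 chase 'a': 1 ⇒ 15;  out=∅∪out(15)={0}
  fail(17) 'aabb': from fail(16)=0 chase 'b': 0 ⇒ 0;  out={4}∪out(0)={4}
  fail(6) 'ebebc': from fail(5)=3 chase 'c': 3→0 ⇒ 9;  out=∅∪out(9)=∅
  fail(13) 'cbaab': from fail(12)=15 chase 'b': 15 ⇒ 16;  out=∅∪out(16)=∅
  fail(7) 'ebebca': from fail(6)=9 chase 'a': 9→0 ⇒ 1;  out={1}∪out(1)={0,1}
  fail(14) 'cbaabb': from fail(13)=16 chase 'b': 16 ⇒ 17;  out={3}∪out(17)={3,4}

Text stream:
i=0 'e': node 0→2
i=1 'a': node 2→1 ·f  emit P0@[1:1]
i=2 'a': node 1→15  emit P0@[2:2]
i=3 'b': node 15→16
i=4 'b': node 16→17  emit P4@[1:4]
i=5 'e': node 17→2 ·f
i=6 'b': node 2→3
i=7 'd': node 3→8  emit P2@[5:7]
i=8 'e': node 8→2 ·f
i=9 'd': node 2→0 ·f
i=10 'e': node 0→2
i=11 'b': node 2→3
i=12 'd': node 3→8  emit P2@[10:12]
i=13 'd': node 8→0 ·f
i=14 'e': node 0→2
i=15 'c': node 2→9 ·f
i=16 'e': node 9→2 ·f
i=17 'b': node 2→3
i=18 'd': node 3→8  emit P2@[16:18]
i=19 'e': node 8→2 ·f
i=20 'b': node 2→3
i=21 'd': node 3→8  emit P2@[19:21]
i=22 'b': node 8→0 ·f
i=23 'a': node 0→1  emit P0@[23:23]
i=24 'a': node 1→15  emit P0@[24:24]
i=25 'b': node 15→16
i=26 'b': node 16→17  emit P4@[23:26]
i=27 'e': node 17→2 ·f

Matches: [[1,0],[2,0],[4,4],[7,2],[12,2],[18,2],[21,2],[23,0],[24,0],[26,4]]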